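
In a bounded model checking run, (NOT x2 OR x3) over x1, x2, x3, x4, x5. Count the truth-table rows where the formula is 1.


Formula: (NOT x2 OR x3) over 5 vars (32 rows)
Evaluate each row (x1, x2, x3, x4, x5 as bits, MSB first):
  row 0 [00000]: (NOT 0 OR 0) -> 1
  row 1 [00001]: (NOT 0 OR 0) -> 1
  row 2 [00010]: (NOT 0 OR 0) -> 1
  row 3 [00011]: (NOT 0 OR 0) -> 1
  row 4 [00100]: (NOT 0 OR 1) -> 1
  row 5 [00101]: (NOT 0 OR 1) -> 1
  row 6 [00110]: (NOT 0 OR 1) -> 1
  row 7 [00111]: (NOT 0 OR 1) -> 1
  row 8 [01000]: (NOT 1 OR 0) -> 0
  row 9 [01001]: (NOT 1 OR 0) -> 0
  row 10 [01010]: (NOT 1 OR 0) -> 0
  row 11 [01011]: (NOT 1 OR 0) -> 0
  row 12 [01100]: (NOT 1 OR 1) -> 1
  row 13 [01101]: (NOT 1 OR 1) -> 1
  row 14 [01110]: (NOT 1 OR 1) -> 1
  row 15 [01111]: (NOT 1 OR 1) -> 1
  row 16 [10000]: (NOT 0 OR 0) -> 1
  row 17 [10001]: (NOT 0 OR 0) -> 1
  row 18 [10010]: (NOT 0 OR 0) -> 1
  row 19 [10011]: (NOT 0 OR 0) -> 1
  row 20 [10100]: (NOT 0 OR 1) -> 1
  row 21 [10101]: (NOT 0 OR 1) -> 1
  row 22 [10110]: (NOT 0 OR 1) -> 1
  row 23 [10111]: (NOT 0 OR 1) -> 1
  row 24 [11000]: (NOT 1 OR 0) -> 0
  row 25 [11001]: (NOT 1 OR 0) -> 0
  row 26 [11010]: (NOT 1 OR 0) -> 0
  row 27 [11011]: (NOT 1 OR 0) -> 0
  row 28 [11100]: (NOT 1 OR 1) -> 1
  row 29 [11101]: (NOT 1 OR 1) -> 1
  row 30 [11110]: (NOT 1 OR 1) -> 1
  row 31 [11111]: (NOT 1 OR 1) -> 1
Full result column, 8 rows per line (x1,x2 fixed per line; x3,x4,x5 runs 000..111 left to right):
  rows 0-7 [x1,x2=00]: 11111111  (ones: 8)
  rows 8-15 [x1,x2=01]: 00001111  (ones: 4)
  rows 16-23 [x1,x2=10]: 11111111  (ones: 8)
  rows 24-31 [x1,x2=11]: 00001111  (ones: 4)
Count of 1-rows = 8+4+8+4 = 24

24


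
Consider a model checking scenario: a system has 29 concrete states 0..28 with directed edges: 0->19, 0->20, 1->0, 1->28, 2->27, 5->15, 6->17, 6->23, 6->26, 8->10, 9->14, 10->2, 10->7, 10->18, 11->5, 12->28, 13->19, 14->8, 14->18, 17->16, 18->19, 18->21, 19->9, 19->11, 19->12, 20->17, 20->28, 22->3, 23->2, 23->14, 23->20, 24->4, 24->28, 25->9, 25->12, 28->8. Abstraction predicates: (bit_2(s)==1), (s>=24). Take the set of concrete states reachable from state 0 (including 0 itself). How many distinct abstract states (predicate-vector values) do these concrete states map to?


BFS from 0:
Concrete reachable: {0, 2, 5, 7, 8, 9, 10, 11, 12, 14, 15, 16, 17, 18, 19, 20, 21, 27, 28}
Abstract via predicates (bit_2(s)==1), (s>=24):
  (0,0) <- {0, 2, 8, 9, 10, 11, 16, 17, 18, 19}
  (0,1) <- {27}
  (1,0) <- {5, 7, 12, 14, 15, 20, 21}
  (1,1) <- {28}
Distinct abstract states = 4

4


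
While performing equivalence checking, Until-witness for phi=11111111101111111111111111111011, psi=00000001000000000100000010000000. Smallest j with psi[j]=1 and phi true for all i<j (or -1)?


(phi U psi) at 0: need smallest j with psi[j]=1 and phi[i]=1 for all i in [0,j).
Scan from step 0:
  step 0: phi=1, psi=0 -> continue
  step 1: phi=1, psi=0 -> continue
  step 2: phi=1, psi=0 -> continue
  step 3: phi=1, psi=0 -> continue
  step 7: psi=1 and phi held for [0,7) -> witness found
Witness step = 7

7


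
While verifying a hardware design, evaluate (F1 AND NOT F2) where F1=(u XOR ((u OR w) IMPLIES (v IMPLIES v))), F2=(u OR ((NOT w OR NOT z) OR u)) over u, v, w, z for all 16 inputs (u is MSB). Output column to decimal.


F1 = (u XOR ((u OR w) IMPLIES (v IMPLIES v)))
F2 = (u OR ((NOT w OR NOT z) OR u))
Counterexample to F1=>F2 is where F1=1 and F2=0.
Evaluate each row (bits = u,v,w,z, MSB first):
  row 0 [0000]: F1=1 F2=1 -> F1&~F2 -> 0
  row 1 [0001]: F1=1 F2=1 -> F1&~F2 -> 0
  row 2 [0010]: F1=1 F2=1 -> F1&~F2 -> 0
  row 3 [0011]: F1=1 F2=0 -> F1&~F2 -> 1
  row 4 [0100]: F1=1 F2=1 -> F1&~F2 -> 0
  row 5 [0101]: F1=1 F2=1 -> F1&~F2 -> 0
  row 6 [0110]: F1=1 F2=1 -> F1&~F2 -> 0
  row 7 [0111]: F1=1 F2=0 -> F1&~F2 -> 1
  row 8 [1000]: F1=0 F2=1 -> F1&~F2 -> 0
  row 9 [1001]: F1=0 F2=1 -> F1&~F2 -> 0
  row 10 [1010]: F1=0 F2=1 -> F1&~F2 -> 0
  row 11 [1011]: F1=0 F2=1 -> F1&~F2 -> 0
  row 12 [1100]: F1=0 F2=1 -> F1&~F2 -> 0
  row 13 [1101]: F1=0 F2=1 -> F1&~F2 -> 0
  row 14 [1110]: F1=0 F2=1 -> F1&~F2 -> 0
  row 15 [1111]: F1=0 F2=1 -> F1&~F2 -> 0
Full result column, 4 rows per line (u,v fixed per line; w,z runs 00..11 left to right):
  rows 0-3 [u,v=00]: 0001  = hex 1
  rows 4-7 [u,v=01]: 0001  = hex 1
  rows 8-11 [u,v=10]: 0000  = hex 0
  rows 12-15 [u,v=11]: 0000  = hex 0
Counterexample vector (row 0 .. row 15) = 0001000100000000
Output column grouped in 4s = 0001 0001 0000 0000 = 0x1100
Convert to decimal digit by digit (value = value*16 + digit):
  1 -> 1
  1*16 + 1 = 17
  17*16 + 0 = 272
  272*16 + 0 = 4352
Decimal = 4352

4352


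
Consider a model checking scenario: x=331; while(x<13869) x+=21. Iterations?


Step 1: x goes from 331 toward 13869 by 21; the body runs while x<13869, so iterations = ceil((bound-start)/step)
Step 2: Distance=13538
Step 3: ceil(13538/21)=645

645


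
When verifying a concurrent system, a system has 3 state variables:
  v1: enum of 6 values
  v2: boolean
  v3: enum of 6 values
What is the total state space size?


State space = product of domain sizes of all variables.
Domain sizes:
  v1 (enum of 6 values): 6
  v2 (boolean): 2
  v3 (enum of 6 values): 6
Product = 6 * 2 * 6 = 72

72


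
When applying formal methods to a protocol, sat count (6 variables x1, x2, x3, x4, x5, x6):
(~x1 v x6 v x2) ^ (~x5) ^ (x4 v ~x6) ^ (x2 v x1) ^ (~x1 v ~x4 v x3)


CNF with 5 clauses over 6 vars (64 assignments).
An assignment satisfies CNF iff every clause has >=1 true literal.
Check each row (bits = x1,x2,x3,x4,x5,x6; clause T/F shown):
  row 0 [000000]: clauses=TTTFT -> 0
  row 1 [000001]: clauses=TTFFT -> 0
  row 2 [000010]: clauses=TFTFT -> 0
  row 3 [000011]: clauses=TFFFT -> 0
  row 4 [000100]: clauses=TTTFT -> 0
  (every remaining row is evaluated the same way; all 64 results are listed next)
Full result column, 8 rows per line (x1,x2,x3 fixed per line; x4,x5,x6 runs 000..111 left to right):
  rows 0-7 [x1,x2,x3=000]: 00000000  (ones: 0)
  rows 8-15 [x1,x2,x3=001]: 00000000  (ones: 0)
  rows 16-23 [x1,x2,x3=010]: 10001100  (ones: 3)
  rows 24-31 [x1,x2,x3=011]: 10001100  (ones: 3)
  rows 32-39 [x1,x2,x3=100]: 00000000  (ones: 0)
  rows 40-47 [x1,x2,x3=101]: 00000100  (ones: 1)
  rows 48-55 [x1,x2,x3=110]: 10000000  (ones: 1)
  rows 56-63 [x1,x2,x3=111]: 10001100  (ones: 3)
Satisfying assignments = 0+0+3+3+0+1+1+3 = 11

11


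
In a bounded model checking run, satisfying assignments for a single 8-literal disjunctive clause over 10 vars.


Step 1: Total=2^10=1024
Step 2: Unsat when all 8 false: 2^2=4
Step 3: Sat=1024-4=1020

1020


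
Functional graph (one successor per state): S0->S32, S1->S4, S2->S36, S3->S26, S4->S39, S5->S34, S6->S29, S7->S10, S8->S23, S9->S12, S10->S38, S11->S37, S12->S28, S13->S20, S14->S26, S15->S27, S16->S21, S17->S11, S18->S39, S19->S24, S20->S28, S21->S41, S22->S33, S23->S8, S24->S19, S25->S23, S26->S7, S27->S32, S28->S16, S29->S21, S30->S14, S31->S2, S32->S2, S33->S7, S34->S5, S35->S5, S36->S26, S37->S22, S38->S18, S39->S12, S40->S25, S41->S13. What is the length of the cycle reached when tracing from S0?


Trace from S0 until a state repeats:
  S0 -> S32 -> S2 -> S36 -> S26 -> S7 -> S10 -> S38 -> S18 -> S39 -> S12 -> S28 -> S16 -> S21 -> S41 -> S13 -> S20 -> S28
S28 first seen at step 11, revisited at step 17.
Cycle length = 17 - 11 = 6

6


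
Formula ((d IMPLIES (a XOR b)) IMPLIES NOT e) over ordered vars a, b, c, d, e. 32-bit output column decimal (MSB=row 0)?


Formula: ((d IMPLIES (a XOR b)) IMPLIES NOT e) over a, b, c, d, e (32 rows)
Evaluate each row (bits = a,b,c,d,e, MSB first):
  row 0 [00000]: ((0 IMPLIES (0 XOR 0)) IMPLIES NOT 0) -> 1
  row 1 [00001]: ((0 IMPLIES (0 XOR 0)) IMPLIES NOT 1) -> 0
  row 2 [00010]: ((1 IMPLIES (0 XOR 0)) IMPLIES NOT 0) -> 1
  row 3 [00011]: ((1 IMPLIES (0 XOR 0)) IMPLIES NOT 1) -> 1
  row 4 [00100]: ((0 IMPLIES (0 XOR 0)) IMPLIES NOT 0) -> 1
  row 5 [00101]: ((0 IMPLIES (0 XOR 0)) IMPLIES NOT 1) -> 0
  row 6 [00110]: ((1 IMPLIES (0 XOR 0)) IMPLIES NOT 0) -> 1
  row 7 [00111]: ((1 IMPLIES (0 XOR 0)) IMPLIES NOT 1) -> 1
  row 8 [01000]: ((0 IMPLIES (0 XOR 1)) IMPLIES NOT 0) -> 1
  row 9 [01001]: ((0 IMPLIES (0 XOR 1)) IMPLIES NOT 1) -> 0
  row 10 [01010]: ((1 IMPLIES (0 XOR 1)) IMPLIES NOT 0) -> 1
  row 11 [01011]: ((1 IMPLIES (0 XOR 1)) IMPLIES NOT 1) -> 0
  row 12 [01100]: ((0 IMPLIES (0 XOR 1)) IMPLIES NOT 0) -> 1
  row 13 [01101]: ((0 IMPLIES (0 XOR 1)) IMPLIES NOT 1) -> 0
  row 14 [01110]: ((1 IMPLIES (0 XOR 1)) IMPLIES NOT 0) -> 1
  row 15 [01111]: ((1 IMPLIES (0 XOR 1)) IMPLIES NOT 1) -> 0
  row 16 [10000]: ((0 IMPLIES (1 XOR 0)) IMPLIES NOT 0) -> 1
  row 17 [10001]: ((0 IMPLIES (1 XOR 0)) IMPLIES NOT 1) -> 0
  row 18 [10010]: ((1 IMPLIES (1 XOR 0)) IMPLIES NOT 0) -> 1
  row 19 [10011]: ((1 IMPLIES (1 XOR 0)) IMPLIES NOT 1) -> 0
  row 20 [10100]: ((0 IMPLIES (1 XOR 0)) IMPLIES NOT 0) -> 1
  row 21 [10101]: ((0 IMPLIES (1 XOR 0)) IMPLIES NOT 1) -> 0
  row 22 [10110]: ((1 IMPLIES (1 XOR 0)) IMPLIES NOT 0) -> 1
  row 23 [10111]: ((1 IMPLIES (1 XOR 0)) IMPLIES NOT 1) -> 0
  row 24 [11000]: ((0 IMPLIES (1 XOR 1)) IMPLIES NOT 0) -> 1
  row 25 [11001]: ((0 IMPLIES (1 XOR 1)) IMPLIES NOT 1) -> 0
  row 26 [11010]: ((1 IMPLIES (1 XOR 1)) IMPLIES NOT 0) -> 1
  row 27 [11011]: ((1 IMPLIES (1 XOR 1)) IMPLIES NOT 1) -> 1
  row 28 [11100]: ((0 IMPLIES (1 XOR 1)) IMPLIES NOT 0) -> 1
  row 29 [11101]: ((0 IMPLIES (1 XOR 1)) IMPLIES NOT 1) -> 0
  row 30 [11110]: ((1 IMPLIES (1 XOR 1)) IMPLIES NOT 0) -> 1
  row 31 [11111]: ((1 IMPLIES (1 XOR 1)) IMPLIES NOT 1) -> 1
Full result column, 4 rows per line (a,b,c fixed per line; d,e runs 00..11 left to right):
  rows 0-3 [a,b,c=000]: 1011  = hex B
  rows 4-7 [a,b,c=001]: 1011  = hex B
  rows 8-11 [a,b,c=010]: 1010  = hex A
  rows 12-15 [a,b,c=011]: 1010  = hex A
  rows 16-19 [a,b,c=100]: 1010  = hex A
  rows 20-23 [a,b,c=101]: 1010  = hex A
  rows 24-27 [a,b,c=110]: 1011  = hex B
  rows 28-31 [a,b,c=111]: 1011  = hex B
Output column (row 0 .. row 31) = 10111011101010101010101010111011
Output column grouped in 4s = 1011 1011 1010 1010 1010 1010 1011 1011 = 0xBBAAAABB
Convert to decimal digit by digit (value = value*16 + digit):
  B -> 11
  11*16 + 11 (B) = 187
  187*16 + 10 (A) = 3002
  3002*16 + 10 (A) = 48042
  48042*16 + 10 (A) = 768682
  768682*16 + 10 (A) = 12298922
  12298922*16 + 11 (B) = 196782763
  196782763*16 + 11 (B) = 3148524219
Decimal = 3148524219

3148524219


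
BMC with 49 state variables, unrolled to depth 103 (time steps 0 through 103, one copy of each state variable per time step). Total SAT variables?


BMC unrolls to depth k, creating one copy of each state var for steps 0..k.
Step count = 103 + 1 = 104 (steps 0 through 103)
Vars per step = 49
Total = 49 * 104 = 5096

5096


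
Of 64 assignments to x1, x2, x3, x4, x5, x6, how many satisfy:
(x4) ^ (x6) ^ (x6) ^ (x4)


CNF with 4 clauses over 6 vars (64 assignments).
An assignment satisfies CNF iff every clause has >=1 true literal.
Check each row (bits = x1,x2,x3,x4,x5,x6; clause T/F shown):
  row 0 [000000]: clauses=FFFF -> 0
  row 1 [000001]: clauses=FTTF -> 0
  row 2 [000010]: clauses=FFFF -> 0
  row 3 [000011]: clauses=FTTF -> 0
  row 4 [000100]: clauses=TFFT -> 0
  (every remaining row is evaluated the same way; all 64 results are listed next)
Full result column, 8 rows per line (x1,x2,x3 fixed per line; x4,x5,x6 runs 000..111 left to right):
  rows 0-7 [x1,x2,x3=000]: 00000101  (ones: 2)
  rows 8-15 [x1,x2,x3=001]: 00000101  (ones: 2)
  rows 16-23 [x1,x2,x3=010]: 00000101  (ones: 2)
  rows 24-31 [x1,x2,x3=011]: 00000101  (ones: 2)
  rows 32-39 [x1,x2,x3=100]: 00000101  (ones: 2)
  rows 40-47 [x1,x2,x3=101]: 00000101  (ones: 2)
  rows 48-55 [x1,x2,x3=110]: 00000101  (ones: 2)
  rows 56-63 [x1,x2,x3=111]: 00000101  (ones: 2)
Satisfying assignments = 2+2+2+2+2+2+2+2 = 16

16


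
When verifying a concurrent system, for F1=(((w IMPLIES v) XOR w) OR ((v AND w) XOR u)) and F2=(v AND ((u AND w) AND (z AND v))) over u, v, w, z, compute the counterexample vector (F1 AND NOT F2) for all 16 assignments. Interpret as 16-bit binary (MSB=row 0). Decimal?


F1 = (((w IMPLIES v) XOR w) OR ((v AND w) XOR u))
F2 = (v AND ((u AND w) AND (z AND v)))
Counterexample to F1=>F2 is where F1=1 and F2=0.
Evaluate each row (bits = u,v,w,z, MSB first):
  row 0 [0000]: F1=1 F2=0 -> F1&~F2 -> 1
  row 1 [0001]: F1=1 F2=0 -> F1&~F2 -> 1
  row 2 [0010]: F1=1 F2=0 -> F1&~F2 -> 1
  row 3 [0011]: F1=1 F2=0 -> F1&~F2 -> 1
  row 4 [0100]: F1=1 F2=0 -> F1&~F2 -> 1
  row 5 [0101]: F1=1 F2=0 -> F1&~F2 -> 1
  row 6 [0110]: F1=1 F2=0 -> F1&~F2 -> 1
  row 7 [0111]: F1=1 F2=0 -> F1&~F2 -> 1
  row 8 [1000]: F1=1 F2=0 -> F1&~F2 -> 1
  row 9 [1001]: F1=1 F2=0 -> F1&~F2 -> 1
  row 10 [1010]: F1=1 F2=0 -> F1&~F2 -> 1
  row 11 [1011]: F1=1 F2=0 -> F1&~F2 -> 1
  row 12 [1100]: F1=1 F2=0 -> F1&~F2 -> 1
  row 13 [1101]: F1=1 F2=0 -> F1&~F2 -> 1
  row 14 [1110]: F1=0 F2=0 -> F1&~F2 -> 0
  row 15 [1111]: F1=0 F2=1 -> F1&~F2 -> 0
Full result column, 4 rows per line (u,v fixed per line; w,z runs 00..11 left to right):
  rows 0-3 [u,v=00]: 1111  = hex F
  rows 4-7 [u,v=01]: 1111  = hex F
  rows 8-11 [u,v=10]: 1111  = hex F
  rows 12-15 [u,v=11]: 1100  = hex C
Counterexample vector (row 0 .. row 15) = 1111111111111100
Output column grouped in 4s = 1111 1111 1111 1100 = 0xFFFC
Convert to decimal digit by digit (value = value*16 + digit):
  F -> 15
  15*16 + 15 (F) = 255
  255*16 + 15 (F) = 4095
  4095*16 + 12 (C) = 65532
Decimal = 65532

65532


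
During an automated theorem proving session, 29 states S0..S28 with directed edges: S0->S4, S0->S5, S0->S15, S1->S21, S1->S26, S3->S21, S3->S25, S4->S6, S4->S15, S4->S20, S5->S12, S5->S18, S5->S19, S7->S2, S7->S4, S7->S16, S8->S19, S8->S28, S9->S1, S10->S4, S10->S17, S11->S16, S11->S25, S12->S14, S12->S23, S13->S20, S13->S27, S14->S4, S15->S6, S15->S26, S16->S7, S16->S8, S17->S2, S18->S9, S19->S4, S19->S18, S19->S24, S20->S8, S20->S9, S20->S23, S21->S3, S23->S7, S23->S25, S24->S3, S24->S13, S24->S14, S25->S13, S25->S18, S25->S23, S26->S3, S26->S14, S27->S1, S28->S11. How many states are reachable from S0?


BFS from S0:
  layer 0: {S0}
  layer 1: {S4, S5, S15}
  layer 2: {S6, S12, S18, S19, S20, S26}
  layer 3: {S3, S8, S9, S14, S23, S24}
  layer 4: {S1, S7, S13, S21, S25, S28}
  layer 5: {S2, S11, S16, S27}
Reachable set: {S0, S1, S2, S3, S4, S5, S6, S7, S8, S9, S11, S12, S13, S14, S15, S16, S18, S19, S20, S21, S23, S24, S25, S26, S27, S28}
Count = 26

26


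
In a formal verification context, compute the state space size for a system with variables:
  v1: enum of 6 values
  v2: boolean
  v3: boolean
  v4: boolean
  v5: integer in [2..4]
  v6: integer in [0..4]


State space = product of domain sizes of all variables.
Domain sizes:
  v1 (enum of 6 values): 6
  v2 (boolean): 2
  v3 (boolean): 2
  v4 (boolean): 2
  v5 (integer in [2..4]): 3
  v6 (integer in [0..4]): 5
Product = 6 * 2 * 2 * 2 * 3 * 5 = 720

720


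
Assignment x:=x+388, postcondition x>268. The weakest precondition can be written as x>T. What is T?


Formula: wp(x:=E, P) = P[E/x] (substitute E for x in postcondition)
Step 1: Postcondition: x>268
Step 2: Substitute x+388 for x: x+388>268
Step 3: Solve for x: x > 268-388 = -120

-120


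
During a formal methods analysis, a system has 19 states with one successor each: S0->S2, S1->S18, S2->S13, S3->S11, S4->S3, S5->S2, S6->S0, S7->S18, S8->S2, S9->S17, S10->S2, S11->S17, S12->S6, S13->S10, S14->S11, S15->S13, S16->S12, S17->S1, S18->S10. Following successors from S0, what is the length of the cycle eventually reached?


Trace from S0 until a state repeats:
  S0 -> S2 -> S13 -> S10 -> S2
S2 first seen at step 1, revisited at step 4.
Cycle length = 4 - 1 = 3

3


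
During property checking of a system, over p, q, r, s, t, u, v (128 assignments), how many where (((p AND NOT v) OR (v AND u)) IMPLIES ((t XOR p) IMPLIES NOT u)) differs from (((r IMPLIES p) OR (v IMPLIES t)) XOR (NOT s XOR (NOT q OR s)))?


F1 = (((p AND NOT v) OR (v AND u)) IMPLIES ((t XOR p) IMPLIES NOT u))
F2 = (((r IMPLIES p) OR (v IMPLIES t)) XOR (NOT s XOR (NOT q OR s)))
Evaluate both on each of 128 rows (bits = p,q,r,s,t,u,v):
  row 0 [0000000]: F1=1 F2=1 -> 0
  row 1 [0000001]: F1=1 F2=1 -> 0
  row 2 [0000010]: F1=1 F2=1 -> 0
  row 3 [0000011]: F1=1 F2=1 -> 0
  row 4 [0000100]: F1=1 F2=1 -> 0
  (every remaining row is evaluated the same way; all 128 results are listed next)
Full result column, 8 rows per line (p,q,r,s fixed per line; t,u,v runs 000..111 left to right):
  rows 0-7 [p,q,r,s=0000]: 00000001  (ones: 1)
  rows 8-15 [p,q,r,s=0001]: 11111110  (ones: 7)
  rows 16-23 [p,q,r,s=0010]: 01010001  (ones: 3)
  rows 24-31 [p,q,r,s=0011]: 10101110  (ones: 5)
  rows 32-39 [p,q,r,s=0100]: 11111110  (ones: 7)
  rows 40-47 [p,q,r,s=0101]: 11111110  (ones: 7)
  rows 48-55 [p,q,r,s=0110]: 10101110  (ones: 5)
  rows 56-63 [p,q,r,s=0111]: 10101110  (ones: 5)
  rows 64-71 [p,q,r,s=1000]: 00110000  (ones: 2)
  rows 72-79 [p,q,r,s=1001]: 11001111  (ones: 6)
  rows 80-87 [p,q,r,s=1010]: 00110000  (ones: 2)
  rows 88-95 [p,q,r,s=1011]: 11001111  (ones: 6)
  rows 96-103 [p,q,r,s=1100]: 11001111  (ones: 6)
  rows 104-111 [p,q,r,s=1101]: 11001111  (ones: 6)
  rows 112-119 [p,q,r,s=1110]: 11001111  (ones: 6)
  rows 120-127 [p,q,r,s=1111]: 11001111  (ones: 6)
Disagreements = 1+7+3+5+7+7+5+5+2+6+2+6+6+6+6+6 = 80

80


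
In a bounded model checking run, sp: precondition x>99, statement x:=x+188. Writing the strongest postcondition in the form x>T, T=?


Formula: sp(P, x:=E) = exists old_x. (x = E[old_x/x]) AND P[old_x/x] (old_x is the value of x before the assignment; eliminate old_x by solving x = E[old_x/x] for old_x)
Step 1: Precondition P: x>99, i.e. old_x > 99
Step 2: Assignment gives x = old_x + 188, so old_x = x - 188
Step 3: Substitute into P: x - 188 > 99
Step 4: Simplify: x > 99+188 = 287

287


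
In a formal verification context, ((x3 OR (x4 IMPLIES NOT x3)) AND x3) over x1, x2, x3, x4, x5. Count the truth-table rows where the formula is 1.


Formula: ((x3 OR (x4 IMPLIES NOT x3)) AND x3) over 5 vars (32 rows)
Evaluate each row (x1, x2, x3, x4, x5 as bits, MSB first):
  row 0 [00000]: ((0 OR (0 IMPLIES NOT 0)) AND 0) -> 0
  row 1 [00001]: ((0 OR (0 IMPLIES NOT 0)) AND 0) -> 0
  row 2 [00010]: ((0 OR (1 IMPLIES NOT 0)) AND 0) -> 0
  row 3 [00011]: ((0 OR (1 IMPLIES NOT 0)) AND 0) -> 0
  row 4 [00100]: ((1 OR (0 IMPLIES NOT 1)) AND 1) -> 1
  row 5 [00101]: ((1 OR (0 IMPLIES NOT 1)) AND 1) -> 1
  row 6 [00110]: ((1 OR (1 IMPLIES NOT 1)) AND 1) -> 1
  row 7 [00111]: ((1 OR (1 IMPLIES NOT 1)) AND 1) -> 1
  row 8 [01000]: ((0 OR (0 IMPLIES NOT 0)) AND 0) -> 0
  row 9 [01001]: ((0 OR (0 IMPLIES NOT 0)) AND 0) -> 0
  row 10 [01010]: ((0 OR (1 IMPLIES NOT 0)) AND 0) -> 0
  row 11 [01011]: ((0 OR (1 IMPLIES NOT 0)) AND 0) -> 0
  row 12 [01100]: ((1 OR (0 IMPLIES NOT 1)) AND 1) -> 1
  row 13 [01101]: ((1 OR (0 IMPLIES NOT 1)) AND 1) -> 1
  row 14 [01110]: ((1 OR (1 IMPLIES NOT 1)) AND 1) -> 1
  row 15 [01111]: ((1 OR (1 IMPLIES NOT 1)) AND 1) -> 1
  row 16 [10000]: ((0 OR (0 IMPLIES NOT 0)) AND 0) -> 0
  row 17 [10001]: ((0 OR (0 IMPLIES NOT 0)) AND 0) -> 0
  row 18 [10010]: ((0 OR (1 IMPLIES NOT 0)) AND 0) -> 0
  row 19 [10011]: ((0 OR (1 IMPLIES NOT 0)) AND 0) -> 0
  row 20 [10100]: ((1 OR (0 IMPLIES NOT 1)) AND 1) -> 1
  row 21 [10101]: ((1 OR (0 IMPLIES NOT 1)) AND 1) -> 1
  row 22 [10110]: ((1 OR (1 IMPLIES NOT 1)) AND 1) -> 1
  row 23 [10111]: ((1 OR (1 IMPLIES NOT 1)) AND 1) -> 1
  row 24 [11000]: ((0 OR (0 IMPLIES NOT 0)) AND 0) -> 0
  row 25 [11001]: ((0 OR (0 IMPLIES NOT 0)) AND 0) -> 0
  row 26 [11010]: ((0 OR (1 IMPLIES NOT 0)) AND 0) -> 0
  row 27 [11011]: ((0 OR (1 IMPLIES NOT 0)) AND 0) -> 0
  row 28 [11100]: ((1 OR (0 IMPLIES NOT 1)) AND 1) -> 1
  row 29 [11101]: ((1 OR (0 IMPLIES NOT 1)) AND 1) -> 1
  row 30 [11110]: ((1 OR (1 IMPLIES NOT 1)) AND 1) -> 1
  row 31 [11111]: ((1 OR (1 IMPLIES NOT 1)) AND 1) -> 1
Full result column, 8 rows per line (x1,x2 fixed per line; x3,x4,x5 runs 000..111 left to right):
  rows 0-7 [x1,x2=00]: 00001111  (ones: 4)
  rows 8-15 [x1,x2=01]: 00001111  (ones: 4)
  rows 16-23 [x1,x2=10]: 00001111  (ones: 4)
  rows 24-31 [x1,x2=11]: 00001111  (ones: 4)
Count of 1-rows = 4+4+4+4 = 16

16


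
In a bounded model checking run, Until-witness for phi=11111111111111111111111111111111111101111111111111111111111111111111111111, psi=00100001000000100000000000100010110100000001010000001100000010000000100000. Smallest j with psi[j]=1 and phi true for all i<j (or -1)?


(phi U psi) at 0: need smallest j with psi[j]=1 and phi[i]=1 for all i in [0,j).
Scan from step 0:
  step 0: phi=1, psi=0 -> continue
  step 1: phi=1, psi=0 -> continue
  step 2: psi=1 and phi held for [0,2) -> witness found
Witness step = 2

2


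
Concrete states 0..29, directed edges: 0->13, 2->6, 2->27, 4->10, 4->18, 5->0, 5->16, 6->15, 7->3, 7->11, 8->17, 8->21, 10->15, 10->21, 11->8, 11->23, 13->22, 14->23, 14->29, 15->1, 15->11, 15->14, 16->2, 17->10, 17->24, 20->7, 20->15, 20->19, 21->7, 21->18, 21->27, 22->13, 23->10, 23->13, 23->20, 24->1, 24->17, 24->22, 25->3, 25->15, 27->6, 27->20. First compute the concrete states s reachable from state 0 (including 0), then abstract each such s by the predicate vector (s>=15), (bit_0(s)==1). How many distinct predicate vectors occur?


BFS from 0:
Concrete reachable: {0, 13, 22}
Abstract via predicates (s>=15), (bit_0(s)==1):
  (0,0) <- {0}
  (0,1) <- {13}
  (1,0) <- {22}
Distinct abstract states = 3

3


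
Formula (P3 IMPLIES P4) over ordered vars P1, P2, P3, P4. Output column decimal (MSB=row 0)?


Formula: (P3 IMPLIES P4) over P1, P2, P3, P4 (16 rows)
Evaluate each row (bits = P1,P2,P3,P4, MSB first):
  row 0 [0000]: (0 IMPLIES 0) -> 1
  row 1 [0001]: (0 IMPLIES 1) -> 1
  row 2 [0010]: (1 IMPLIES 0) -> 0
  row 3 [0011]: (1 IMPLIES 1) -> 1
  row 4 [0100]: (0 IMPLIES 0) -> 1
  row 5 [0101]: (0 IMPLIES 1) -> 1
  row 6 [0110]: (1 IMPLIES 0) -> 0
  row 7 [0111]: (1 IMPLIES 1) -> 1
  row 8 [1000]: (0 IMPLIES 0) -> 1
  row 9 [1001]: (0 IMPLIES 1) -> 1
  row 10 [1010]: (1 IMPLIES 0) -> 0
  row 11 [1011]: (1 IMPLIES 1) -> 1
  row 12 [1100]: (0 IMPLIES 0) -> 1
  row 13 [1101]: (0 IMPLIES 1) -> 1
  row 14 [1110]: (1 IMPLIES 0) -> 0
  row 15 [1111]: (1 IMPLIES 1) -> 1
Full result column, 4 rows per line (P1,P2 fixed per line; P3,P4 runs 00..11 left to right):
  rows 0-3 [P1,P2=00]: 1101  = hex D
  rows 4-7 [P1,P2=01]: 1101  = hex D
  rows 8-11 [P1,P2=10]: 1101  = hex D
  rows 12-15 [P1,P2=11]: 1101  = hex D
Output column (row 0 .. row 15) = 1101110111011101
Output column grouped in 4s = 1101 1101 1101 1101 = 0xDDDD
Convert to decimal digit by digit (value = value*16 + digit):
  D -> 13
  13*16 + 13 (D) = 221
  221*16 + 13 (D) = 3549
  3549*16 + 13 (D) = 56797
Decimal = 56797

56797


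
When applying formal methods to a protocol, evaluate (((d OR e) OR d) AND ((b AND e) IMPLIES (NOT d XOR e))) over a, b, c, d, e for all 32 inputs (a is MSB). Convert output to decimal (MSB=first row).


Formula: (((d OR e) OR d) AND ((b AND e) IMPLIES (NOT d XOR e))) over a, b, c, d, e (32 rows)
Evaluate each row (bits = a,b,c,d,e, MSB first):
  row 0 [00000]: (((0 OR 0) OR 0) AND ((0 AND 0) IMPLIES (NOT 0 XOR 0))) -> 0
  row 1 [00001]: (((0 OR 1) OR 0) AND ((0 AND 1) IMPLIES (NOT 0 XOR 1))) -> 1
  row 2 [00010]: (((1 OR 0) OR 1) AND ((0 AND 0) IMPLIES (NOT 1 XOR 0))) -> 1
  row 3 [00011]: (((1 OR 1) OR 1) AND ((0 AND 1) IMPLIES (NOT 1 XOR 1))) -> 1
  row 4 [00100]: (((0 OR 0) OR 0) AND ((0 AND 0) IMPLIES (NOT 0 XOR 0))) -> 0
  row 5 [00101]: (((0 OR 1) OR 0) AND ((0 AND 1) IMPLIES (NOT 0 XOR 1))) -> 1
  row 6 [00110]: (((1 OR 0) OR 1) AND ((0 AND 0) IMPLIES (NOT 1 XOR 0))) -> 1
  row 7 [00111]: (((1 OR 1) OR 1) AND ((0 AND 1) IMPLIES (NOT 1 XOR 1))) -> 1
  row 8 [01000]: (((0 OR 0) OR 0) AND ((1 AND 0) IMPLIES (NOT 0 XOR 0))) -> 0
  row 9 [01001]: (((0 OR 1) OR 0) AND ((1 AND 1) IMPLIES (NOT 0 XOR 1))) -> 0
  row 10 [01010]: (((1 OR 0) OR 1) AND ((1 AND 0) IMPLIES (NOT 1 XOR 0))) -> 1
  row 11 [01011]: (((1 OR 1) OR 1) AND ((1 AND 1) IMPLIES (NOT 1 XOR 1))) -> 1
  row 12 [01100]: (((0 OR 0) OR 0) AND ((1 AND 0) IMPLIES (NOT 0 XOR 0))) -> 0
  row 13 [01101]: (((0 OR 1) OR 0) AND ((1 AND 1) IMPLIES (NOT 0 XOR 1))) -> 0
  row 14 [01110]: (((1 OR 0) OR 1) AND ((1 AND 0) IMPLIES (NOT 1 XOR 0))) -> 1
  row 15 [01111]: (((1 OR 1) OR 1) AND ((1 AND 1) IMPLIES (NOT 1 XOR 1))) -> 1
  row 16 [10000]: (((0 OR 0) OR 0) AND ((0 AND 0) IMPLIES (NOT 0 XOR 0))) -> 0
  row 17 [10001]: (((0 OR 1) OR 0) AND ((0 AND 1) IMPLIES (NOT 0 XOR 1))) -> 1
  row 18 [10010]: (((1 OR 0) OR 1) AND ((0 AND 0) IMPLIES (NOT 1 XOR 0))) -> 1
  row 19 [10011]: (((1 OR 1) OR 1) AND ((0 AND 1) IMPLIES (NOT 1 XOR 1))) -> 1
  row 20 [10100]: (((0 OR 0) OR 0) AND ((0 AND 0) IMPLIES (NOT 0 XOR 0))) -> 0
  row 21 [10101]: (((0 OR 1) OR 0) AND ((0 AND 1) IMPLIES (NOT 0 XOR 1))) -> 1
  row 22 [10110]: (((1 OR 0) OR 1) AND ((0 AND 0) IMPLIES (NOT 1 XOR 0))) -> 1
  row 23 [10111]: (((1 OR 1) OR 1) AND ((0 AND 1) IMPLIES (NOT 1 XOR 1))) -> 1
  row 24 [11000]: (((0 OR 0) OR 0) AND ((1 AND 0) IMPLIES (NOT 0 XOR 0))) -> 0
  row 25 [11001]: (((0 OR 1) OR 0) AND ((1 AND 1) IMPLIES (NOT 0 XOR 1))) -> 0
  row 26 [11010]: (((1 OR 0) OR 1) AND ((1 AND 0) IMPLIES (NOT 1 XOR 0))) -> 1
  row 27 [11011]: (((1 OR 1) OR 1) AND ((1 AND 1) IMPLIES (NOT 1 XOR 1))) -> 1
  row 28 [11100]: (((0 OR 0) OR 0) AND ((1 AND 0) IMPLIES (NOT 0 XOR 0))) -> 0
  row 29 [11101]: (((0 OR 1) OR 0) AND ((1 AND 1) IMPLIES (NOT 0 XOR 1))) -> 0
  row 30 [11110]: (((1 OR 0) OR 1) AND ((1 AND 0) IMPLIES (NOT 1 XOR 0))) -> 1
  row 31 [11111]: (((1 OR 1) OR 1) AND ((1 AND 1) IMPLIES (NOT 1 XOR 1))) -> 1
Full result column, 4 rows per line (a,b,c fixed per line; d,e runs 00..11 left to right):
  rows 0-3 [a,b,c=000]: 0111  = hex 7
  rows 4-7 [a,b,c=001]: 0111  = hex 7
  rows 8-11 [a,b,c=010]: 0011  = hex 3
  rows 12-15 [a,b,c=011]: 0011  = hex 3
  rows 16-19 [a,b,c=100]: 0111  = hex 7
  rows 20-23 [a,b,c=101]: 0111  = hex 7
  rows 24-27 [a,b,c=110]: 0011  = hex 3
  rows 28-31 [a,b,c=111]: 0011  = hex 3
Output column (row 0 .. row 31) = 01110111001100110111011100110011
Output column grouped in 4s = 0111 0111 0011 0011 0111 0111 0011 0011 = 0x77337733
Convert to decimal digit by digit (value = value*16 + digit):
  7 -> 7
  7*16 + 7 = 119
  119*16 + 3 = 1907
  1907*16 + 3 = 30515
  30515*16 + 7 = 488247
  488247*16 + 7 = 7811959
  7811959*16 + 3 = 124991347
  124991347*16 + 3 = 1999861555
Decimal = 1999861555

1999861555


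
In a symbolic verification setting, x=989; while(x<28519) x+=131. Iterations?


Step 1: x goes from 989 toward 28519 by 131; the body runs while x<28519, so iterations = ceil((bound-start)/step)
Step 2: Distance=27530
Step 3: ceil(27530/131)=211

211


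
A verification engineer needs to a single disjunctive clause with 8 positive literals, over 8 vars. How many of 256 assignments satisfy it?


Step 1: Total=2^8=256
Step 2: Unsat when all 8 false: 2^0=1
Step 3: Sat=256-1=255

255


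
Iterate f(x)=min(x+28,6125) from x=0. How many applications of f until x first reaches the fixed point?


Step 1: x=0, cap=6125, increment=28
Step 2: x grows by 28 each step until capped at 6125; fixed point is x=6125
Step 3: iterations = ceil(6125/28) = 219

219


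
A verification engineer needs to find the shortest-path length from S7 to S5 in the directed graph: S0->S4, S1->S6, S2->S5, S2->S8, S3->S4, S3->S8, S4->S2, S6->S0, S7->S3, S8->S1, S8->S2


BFS layer-by-layer from S7:
  dist 0: {S7}
  dist 1: {S3}
  dist 2: {S4, S8}
  dist 3: {S1, S2}
  dist 4: {S5, S6}
  -> S5 reached at distance 4
Shortest path length = 4

4


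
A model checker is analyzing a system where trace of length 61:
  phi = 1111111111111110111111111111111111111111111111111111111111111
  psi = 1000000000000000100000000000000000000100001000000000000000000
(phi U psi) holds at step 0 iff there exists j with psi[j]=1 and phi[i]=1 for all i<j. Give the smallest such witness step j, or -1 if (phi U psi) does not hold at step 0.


(phi U psi) at 0: need smallest j with psi[j]=1 and phi[i]=1 for all i in [0,j).
Scan from step 0:
  step 0: psi=1 and phi held for [0,0) -> witness found
Witness step = 0

0


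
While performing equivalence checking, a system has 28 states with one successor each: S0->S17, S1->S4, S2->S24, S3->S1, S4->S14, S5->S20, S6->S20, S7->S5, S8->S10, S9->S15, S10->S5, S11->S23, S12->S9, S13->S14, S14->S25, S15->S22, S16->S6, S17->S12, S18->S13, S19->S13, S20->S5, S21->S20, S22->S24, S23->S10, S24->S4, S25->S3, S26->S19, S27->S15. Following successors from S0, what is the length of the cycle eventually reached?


Trace from S0 until a state repeats:
  S0 -> S17 -> S12 -> S9 -> S15 -> S22 -> S24 -> S4 -> S14 -> S25 -> S3 -> S1 -> S4
S4 first seen at step 7, revisited at step 12.
Cycle length = 12 - 7 = 5

5


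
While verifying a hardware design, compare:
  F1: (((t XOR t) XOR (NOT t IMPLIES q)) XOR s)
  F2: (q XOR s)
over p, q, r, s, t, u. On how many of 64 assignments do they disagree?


F1 = (((t XOR t) XOR (NOT t IMPLIES q)) XOR s)
F2 = (q XOR s)
Evaluate both on each of 64 rows (bits = p,q,r,s,t,u):
  row 0 [000000]: F1=0 F2=0 -> 0
  row 1 [000001]: F1=0 F2=0 -> 0
  row 2 [000010]: F1=1 F2=0 (differ) -> 1
  row 3 [000011]: F1=1 F2=0 (differ) -> 1
  row 4 [000100]: F1=1 F2=1 -> 0
  (every remaining row is evaluated the same way; all 64 results are listed next)
Full result column, 8 rows per line (p,q,r fixed per line; s,t,u runs 000..111 left to right):
  rows 0-7 [p,q,r=000]: 00110011  (ones: 4)
  rows 8-15 [p,q,r=001]: 00110011  (ones: 4)
  rows 16-23 [p,q,r=010]: 00000000  (ones: 0)
  rows 24-31 [p,q,r=011]: 00000000  (ones: 0)
  rows 32-39 [p,q,r=100]: 00110011  (ones: 4)
  rows 40-47 [p,q,r=101]: 00110011  (ones: 4)
  rows 48-55 [p,q,r=110]: 00000000  (ones: 0)
  rows 56-63 [p,q,r=111]: 00000000  (ones: 0)
Disagreements = 4+4+0+0+4+4+0+0 = 16

16


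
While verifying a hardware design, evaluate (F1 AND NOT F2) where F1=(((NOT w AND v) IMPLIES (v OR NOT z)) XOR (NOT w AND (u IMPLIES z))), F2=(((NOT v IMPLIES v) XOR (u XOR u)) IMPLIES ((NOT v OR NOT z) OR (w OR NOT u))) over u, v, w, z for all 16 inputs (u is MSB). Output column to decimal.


F1 = (((NOT w AND v) IMPLIES (v OR NOT z)) XOR (NOT w AND (u IMPLIES z)))
F2 = (((NOT v IMPLIES v) XOR (u XOR u)) IMPLIES ((NOT v OR NOT z) OR (w OR NOT u)))
Counterexample to F1=>F2 is where F1=1 and F2=0.
Evaluate each row (bits = u,v,w,z, MSB first):
  row 0 [0000]: F1=0 F2=1 -> F1&~F2 -> 0
  row 1 [0001]: F1=0 F2=1 -> F1&~F2 -> 0
  row 2 [0010]: F1=1 F2=1 -> F1&~F2 -> 0
  row 3 [0011]: F1=1 F2=1 -> F1&~F2 -> 0
  row 4 [0100]: F1=0 F2=1 -> F1&~F2 -> 0
  row 5 [0101]: F1=0 F2=1 -> F1&~F2 -> 0
  row 6 [0110]: F1=1 F2=1 -> F1&~F2 -> 0
  row 7 [0111]: F1=1 F2=1 -> F1&~F2 -> 0
  row 8 [1000]: F1=1 F2=1 -> F1&~F2 -> 0
  row 9 [1001]: F1=0 F2=1 -> F1&~F2 -> 0
  row 10 [1010]: F1=1 F2=1 -> F1&~F2 -> 0
  row 11 [1011]: F1=1 F2=1 -> F1&~F2 -> 0
  row 12 [1100]: F1=1 F2=1 -> F1&~F2 -> 0
  row 13 [1101]: F1=0 F2=0 -> F1&~F2 -> 0
  row 14 [1110]: F1=1 F2=1 -> F1&~F2 -> 0
  row 15 [1111]: F1=1 F2=1 -> F1&~F2 -> 0
Full result column, 4 rows per line (u,v fixed per line; w,z runs 00..11 left to right):
  rows 0-3 [u,v=00]: 0000  = hex 0
  rows 4-7 [u,v=01]: 0000  = hex 0
  rows 8-11 [u,v=10]: 0000  = hex 0
  rows 12-15 [u,v=11]: 0000  = hex 0
Counterexample vector (row 0 .. row 15) = 0000000000000000
Output column grouped in 4s = 0000 0000 0000 0000 = 0x0000
Convert to decimal digit by digit (value = value*16 + digit):
  0 -> 0
  0*16 + 0 = 0
  0*16 + 0 = 0
  0*16 + 0 = 0
Decimal = 0

0


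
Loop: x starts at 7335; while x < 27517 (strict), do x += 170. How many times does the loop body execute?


Step 1: x goes from 7335 toward 27517 by 170; the body runs while x<27517, so iterations = ceil((bound-start)/step)
Step 2: Distance=20182
Step 3: ceil(20182/170)=119

119


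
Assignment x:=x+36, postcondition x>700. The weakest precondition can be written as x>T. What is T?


Formula: wp(x:=E, P) = P[E/x] (substitute E for x in postcondition)
Step 1: Postcondition: x>700
Step 2: Substitute x+36 for x: x+36>700
Step 3: Solve for x: x > 700-36 = 664

664


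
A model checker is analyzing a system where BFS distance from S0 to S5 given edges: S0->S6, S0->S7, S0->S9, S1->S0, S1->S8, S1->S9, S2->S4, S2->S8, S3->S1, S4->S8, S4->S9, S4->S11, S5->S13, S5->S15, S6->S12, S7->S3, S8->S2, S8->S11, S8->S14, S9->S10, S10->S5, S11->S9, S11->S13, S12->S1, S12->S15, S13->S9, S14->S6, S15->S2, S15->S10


BFS layer-by-layer from S0:
  dist 0: {S0}
  dist 1: {S6, S7, S9}
  dist 2: {S3, S10, S12}
  dist 3: {S1, S5, S15}
  -> S5 reached at distance 3
Shortest path length = 3

3


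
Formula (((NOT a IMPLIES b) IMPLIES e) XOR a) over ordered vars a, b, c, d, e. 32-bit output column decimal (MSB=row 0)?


Formula: (((NOT a IMPLIES b) IMPLIES e) XOR a) over a, b, c, d, e (32 rows)
Evaluate each row (bits = a,b,c,d,e, MSB first):
  row 0 [00000]: (((NOT 0 IMPLIES 0) IMPLIES 0) XOR 0) -> 1
  row 1 [00001]: (((NOT 0 IMPLIES 0) IMPLIES 1) XOR 0) -> 1
  row 2 [00010]: (((NOT 0 IMPLIES 0) IMPLIES 0) XOR 0) -> 1
  row 3 [00011]: (((NOT 0 IMPLIES 0) IMPLIES 1) XOR 0) -> 1
  row 4 [00100]: (((NOT 0 IMPLIES 0) IMPLIES 0) XOR 0) -> 1
  row 5 [00101]: (((NOT 0 IMPLIES 0) IMPLIES 1) XOR 0) -> 1
  row 6 [00110]: (((NOT 0 IMPLIES 0) IMPLIES 0) XOR 0) -> 1
  row 7 [00111]: (((NOT 0 IMPLIES 0) IMPLIES 1) XOR 0) -> 1
  row 8 [01000]: (((NOT 0 IMPLIES 1) IMPLIES 0) XOR 0) -> 0
  row 9 [01001]: (((NOT 0 IMPLIES 1) IMPLIES 1) XOR 0) -> 1
  row 10 [01010]: (((NOT 0 IMPLIES 1) IMPLIES 0) XOR 0) -> 0
  row 11 [01011]: (((NOT 0 IMPLIES 1) IMPLIES 1) XOR 0) -> 1
  row 12 [01100]: (((NOT 0 IMPLIES 1) IMPLIES 0) XOR 0) -> 0
  row 13 [01101]: (((NOT 0 IMPLIES 1) IMPLIES 1) XOR 0) -> 1
  row 14 [01110]: (((NOT 0 IMPLIES 1) IMPLIES 0) XOR 0) -> 0
  row 15 [01111]: (((NOT 0 IMPLIES 1) IMPLIES 1) XOR 0) -> 1
  row 16 [10000]: (((NOT 1 IMPLIES 0) IMPLIES 0) XOR 1) -> 1
  row 17 [10001]: (((NOT 1 IMPLIES 0) IMPLIES 1) XOR 1) -> 0
  row 18 [10010]: (((NOT 1 IMPLIES 0) IMPLIES 0) XOR 1) -> 1
  row 19 [10011]: (((NOT 1 IMPLIES 0) IMPLIES 1) XOR 1) -> 0
  row 20 [10100]: (((NOT 1 IMPLIES 0) IMPLIES 0) XOR 1) -> 1
  row 21 [10101]: (((NOT 1 IMPLIES 0) IMPLIES 1) XOR 1) -> 0
  row 22 [10110]: (((NOT 1 IMPLIES 0) IMPLIES 0) XOR 1) -> 1
  row 23 [10111]: (((NOT 1 IMPLIES 0) IMPLIES 1) XOR 1) -> 0
  row 24 [11000]: (((NOT 1 IMPLIES 1) IMPLIES 0) XOR 1) -> 1
  row 25 [11001]: (((NOT 1 IMPLIES 1) IMPLIES 1) XOR 1) -> 0
  row 26 [11010]: (((NOT 1 IMPLIES 1) IMPLIES 0) XOR 1) -> 1
  row 27 [11011]: (((NOT 1 IMPLIES 1) IMPLIES 1) XOR 1) -> 0
  row 28 [11100]: (((NOT 1 IMPLIES 1) IMPLIES 0) XOR 1) -> 1
  row 29 [11101]: (((NOT 1 IMPLIES 1) IMPLIES 1) XOR 1) -> 0
  row 30 [11110]: (((NOT 1 IMPLIES 1) IMPLIES 0) XOR 1) -> 1
  row 31 [11111]: (((NOT 1 IMPLIES 1) IMPLIES 1) XOR 1) -> 0
Full result column, 4 rows per line (a,b,c fixed per line; d,e runs 00..11 left to right):
  rows 0-3 [a,b,c=000]: 1111  = hex F
  rows 4-7 [a,b,c=001]: 1111  = hex F
  rows 8-11 [a,b,c=010]: 0101  = hex 5
  rows 12-15 [a,b,c=011]: 0101  = hex 5
  rows 16-19 [a,b,c=100]: 1010  = hex A
  rows 20-23 [a,b,c=101]: 1010  = hex A
  rows 24-27 [a,b,c=110]: 1010  = hex A
  rows 28-31 [a,b,c=111]: 1010  = hex A
Output column (row 0 .. row 31) = 11111111010101011010101010101010
Output column grouped in 4s = 1111 1111 0101 0101 1010 1010 1010 1010 = 0xFF55AAAA
Convert to decimal digit by digit (value = value*16 + digit):
  F -> 15
  15*16 + 15 (F) = 255
  255*16 + 5 = 4085
  4085*16 + 5 = 65365
  65365*16 + 10 (A) = 1045850
  1045850*16 + 10 (A) = 16733610
  16733610*16 + 10 (A) = 267737770
  267737770*16 + 10 (A) = 4283804330
Decimal = 4283804330

4283804330


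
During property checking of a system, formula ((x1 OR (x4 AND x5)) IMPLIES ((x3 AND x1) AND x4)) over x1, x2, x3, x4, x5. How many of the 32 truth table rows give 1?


Formula: ((x1 OR (x4 AND x5)) IMPLIES ((x3 AND x1) AND x4)) over 5 vars (32 rows)
Evaluate each row (x1, x2, x3, x4, x5 as bits, MSB first):
  row 0 [00000]: ((0 OR (0 AND 0)) IMPLIES ((0 AND 0) AND 0)) -> 1
  row 1 [00001]: ((0 OR (0 AND 1)) IMPLIES ((0 AND 0) AND 0)) -> 1
  row 2 [00010]: ((0 OR (1 AND 0)) IMPLIES ((0 AND 0) AND 1)) -> 1
  row 3 [00011]: ((0 OR (1 AND 1)) IMPLIES ((0 AND 0) AND 1)) -> 0
  row 4 [00100]: ((0 OR (0 AND 0)) IMPLIES ((1 AND 0) AND 0)) -> 1
  row 5 [00101]: ((0 OR (0 AND 1)) IMPLIES ((1 AND 0) AND 0)) -> 1
  row 6 [00110]: ((0 OR (1 AND 0)) IMPLIES ((1 AND 0) AND 1)) -> 1
  row 7 [00111]: ((0 OR (1 AND 1)) IMPLIES ((1 AND 0) AND 1)) -> 0
  row 8 [01000]: ((0 OR (0 AND 0)) IMPLIES ((0 AND 0) AND 0)) -> 1
  row 9 [01001]: ((0 OR (0 AND 1)) IMPLIES ((0 AND 0) AND 0)) -> 1
  row 10 [01010]: ((0 OR (1 AND 0)) IMPLIES ((0 AND 0) AND 1)) -> 1
  row 11 [01011]: ((0 OR (1 AND 1)) IMPLIES ((0 AND 0) AND 1)) -> 0
  row 12 [01100]: ((0 OR (0 AND 0)) IMPLIES ((1 AND 0) AND 0)) -> 1
  row 13 [01101]: ((0 OR (0 AND 1)) IMPLIES ((1 AND 0) AND 0)) -> 1
  row 14 [01110]: ((0 OR (1 AND 0)) IMPLIES ((1 AND 0) AND 1)) -> 1
  row 15 [01111]: ((0 OR (1 AND 1)) IMPLIES ((1 AND 0) AND 1)) -> 0
  row 16 [10000]: ((1 OR (0 AND 0)) IMPLIES ((0 AND 1) AND 0)) -> 0
  row 17 [10001]: ((1 OR (0 AND 1)) IMPLIES ((0 AND 1) AND 0)) -> 0
  row 18 [10010]: ((1 OR (1 AND 0)) IMPLIES ((0 AND 1) AND 1)) -> 0
  row 19 [10011]: ((1 OR (1 AND 1)) IMPLIES ((0 AND 1) AND 1)) -> 0
  row 20 [10100]: ((1 OR (0 AND 0)) IMPLIES ((1 AND 1) AND 0)) -> 0
  row 21 [10101]: ((1 OR (0 AND 1)) IMPLIES ((1 AND 1) AND 0)) -> 0
  row 22 [10110]: ((1 OR (1 AND 0)) IMPLIES ((1 AND 1) AND 1)) -> 1
  row 23 [10111]: ((1 OR (1 AND 1)) IMPLIES ((1 AND 1) AND 1)) -> 1
  row 24 [11000]: ((1 OR (0 AND 0)) IMPLIES ((0 AND 1) AND 0)) -> 0
  row 25 [11001]: ((1 OR (0 AND 1)) IMPLIES ((0 AND 1) AND 0)) -> 0
  row 26 [11010]: ((1 OR (1 AND 0)) IMPLIES ((0 AND 1) AND 1)) -> 0
  row 27 [11011]: ((1 OR (1 AND 1)) IMPLIES ((0 AND 1) AND 1)) -> 0
  row 28 [11100]: ((1 OR (0 AND 0)) IMPLIES ((1 AND 1) AND 0)) -> 0
  row 29 [11101]: ((1 OR (0 AND 1)) IMPLIES ((1 AND 1) AND 0)) -> 0
  row 30 [11110]: ((1 OR (1 AND 0)) IMPLIES ((1 AND 1) AND 1)) -> 1
  row 31 [11111]: ((1 OR (1 AND 1)) IMPLIES ((1 AND 1) AND 1)) -> 1
Full result column, 8 rows per line (x1,x2 fixed per line; x3,x4,x5 runs 000..111 left to right):
  rows 0-7 [x1,x2=00]: 11101110  (ones: 6)
  rows 8-15 [x1,x2=01]: 11101110  (ones: 6)
  rows 16-23 [x1,x2=10]: 00000011  (ones: 2)
  rows 24-31 [x1,x2=11]: 00000011  (ones: 2)
Count of 1-rows = 6+6+2+2 = 16

16


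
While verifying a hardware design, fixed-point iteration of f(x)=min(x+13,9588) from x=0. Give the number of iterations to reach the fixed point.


Step 1: x=0, cap=9588, increment=13
Step 2: x grows by 13 each step until capped at 9588; fixed point is x=9588
Step 3: iterations = ceil(9588/13) = 738

738


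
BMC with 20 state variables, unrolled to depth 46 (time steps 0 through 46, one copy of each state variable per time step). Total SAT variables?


BMC unrolls to depth k, creating one copy of each state var for steps 0..k.
Step count = 46 + 1 = 47 (steps 0 through 46)
Vars per step = 20
Total = 20 * 47 = 940

940


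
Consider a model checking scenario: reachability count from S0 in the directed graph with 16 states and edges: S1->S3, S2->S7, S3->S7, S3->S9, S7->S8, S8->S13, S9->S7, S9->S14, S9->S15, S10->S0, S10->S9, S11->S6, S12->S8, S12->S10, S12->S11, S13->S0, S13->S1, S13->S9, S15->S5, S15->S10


BFS from S0:
  layer 0: {S0}
Reachable set: {S0}
Count = 1

1


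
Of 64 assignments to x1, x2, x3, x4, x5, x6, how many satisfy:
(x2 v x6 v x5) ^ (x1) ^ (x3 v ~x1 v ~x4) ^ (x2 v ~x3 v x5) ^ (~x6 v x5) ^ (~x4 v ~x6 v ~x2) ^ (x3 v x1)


CNF with 7 clauses over 6 vars (64 assignments).
An assignment satisfies CNF iff every clause has >=1 true literal.
Check each row (bits = x1,x2,x3,x4,x5,x6; clause T/F shown):
  row 0 [000000]: clauses=FFTTTTF -> 0
  row 1 [000001]: clauses=TFTTFTF -> 0
  row 2 [000010]: clauses=TFTTTTF -> 0
  row 3 [000011]: clauses=TFTTTTF -> 0
  row 4 [000100]: clauses=FFTTTTF -> 0
  (every remaining row is evaluated the same way; all 64 results are listed next)
Full result column, 8 rows per line (x1,x2,x3 fixed per line; x4,x5,x6 runs 000..111 left to right):
  rows 0-7 [x1,x2,x3=000]: 00000000  (ones: 0)
  rows 8-15 [x1,x2,x3=001]: 00000000  (ones: 0)
  rows 16-23 [x1,x2,x3=010]: 00000000  (ones: 0)
  rows 24-31 [x1,x2,x3=011]: 00000000  (ones: 0)
  rows 32-39 [x1,x2,x3=100]: 00110000  (ones: 2)
  rows 40-47 [x1,x2,x3=101]: 00110011  (ones: 4)
  rows 48-55 [x1,x2,x3=110]: 10110000  (ones: 3)
  rows 56-63 [x1,x2,x3=111]: 10111010  (ones: 5)
Satisfying assignments = 0+0+0+0+2+4+3+5 = 14

14
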